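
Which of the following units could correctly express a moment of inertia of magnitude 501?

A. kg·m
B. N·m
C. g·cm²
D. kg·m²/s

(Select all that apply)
C

moment of inertia has SI base units: kg * m^2

Checking each option against kg * m^2:
  A. kg·m: ✗ does not match
  B. N·m: ✗ does not match
  C. g·cm²: ✓ matches
  D. kg·m²/s: ✗ does not match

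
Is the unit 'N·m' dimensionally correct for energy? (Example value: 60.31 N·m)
Yes

energy has SI base units: kg * m^2 / s^2
N·m reduces to the same SI base units, so it is a valid unit for energy.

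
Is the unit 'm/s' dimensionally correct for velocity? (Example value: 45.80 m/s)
Yes

velocity has SI base units: m / s
m/s reduces to the same SI base units, so it is a valid unit for velocity.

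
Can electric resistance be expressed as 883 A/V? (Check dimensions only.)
No

electric resistance has SI base units: kg * m^2 / (A^2 * s^3)
A/V does NOT reduce to kg * m^2 / (A^2 * s^3); a valid unit for electric resistance would be e.g. Ω.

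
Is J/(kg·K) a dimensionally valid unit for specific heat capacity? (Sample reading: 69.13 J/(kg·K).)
Yes

specific heat capacity has SI base units: m^2 / (s^2 * K)
J/(kg·K) reduces to the same SI base units, so it is a valid unit for specific heat capacity.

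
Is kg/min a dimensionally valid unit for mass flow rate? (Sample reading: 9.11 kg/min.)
Yes

mass flow rate has SI base units: kg / s
kg/min reduces to the same SI base units, so it is a valid unit for mass flow rate.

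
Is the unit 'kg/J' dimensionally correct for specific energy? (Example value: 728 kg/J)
No

specific energy has SI base units: m^2 / s^2
kg/J does NOT reduce to m^2 / s^2; a valid unit for specific energy would be e.g. J/kg.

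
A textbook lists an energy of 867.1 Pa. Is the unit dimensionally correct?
No

energy has SI base units: kg * m^2 / s^2
Pa does NOT reduce to kg * m^2 / s^2; a valid unit for energy would be e.g. J.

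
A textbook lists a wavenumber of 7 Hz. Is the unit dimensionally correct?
No

wavenumber has SI base units: 1 / m
Hz does NOT reduce to 1 / m; a valid unit for wavenumber would be e.g. 1/m.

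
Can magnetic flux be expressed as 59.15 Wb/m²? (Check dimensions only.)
No

magnetic flux has SI base units: kg * m^2 / (A * s^2)
Wb/m² does NOT reduce to kg * m^2 / (A * s^2); a valid unit for magnetic flux would be e.g. Wb.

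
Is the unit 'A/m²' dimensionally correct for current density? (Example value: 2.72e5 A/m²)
Yes

current density has SI base units: A / m^2
A/m² reduces to the same SI base units, so it is a valid unit for current density.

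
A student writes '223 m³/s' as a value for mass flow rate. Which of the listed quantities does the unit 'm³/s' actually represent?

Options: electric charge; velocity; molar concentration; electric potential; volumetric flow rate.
volumetric flow rate

mass flow rate should have units dimensionally equivalent to kg / s (e.g. kg/s).
The given unit 'm³/s' reduces to m^3 / s. Of the listed options, that is the dimensionality of volumetric flow rate.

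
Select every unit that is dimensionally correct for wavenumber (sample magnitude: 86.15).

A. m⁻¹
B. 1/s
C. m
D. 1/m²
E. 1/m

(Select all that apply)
A, E

wavenumber has SI base units: 1 / m

Checking each option against 1 / m:
  A. m⁻¹: ✓ matches
  B. 1/s: ✗ does not match
  C. m: ✗ does not match
  D. 1/m²: ✗ does not match
  E. 1/m: ✓ matches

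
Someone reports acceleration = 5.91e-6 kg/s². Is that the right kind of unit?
No

acceleration has SI base units: m / s^2
kg/s² does NOT reduce to m / s^2; a valid unit for acceleration would be e.g. m/s².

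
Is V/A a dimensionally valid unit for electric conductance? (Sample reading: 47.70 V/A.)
No

electric conductance has SI base units: A^2 * s^3 / (kg * m^2)
V/A does NOT reduce to A^2 * s^3 / (kg * m^2); a valid unit for electric conductance would be e.g. S.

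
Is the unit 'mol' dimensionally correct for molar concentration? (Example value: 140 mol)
No

molar concentration has SI base units: mol / m^3
mol does NOT reduce to mol / m^3; a valid unit for molar concentration would be e.g. mol/m³.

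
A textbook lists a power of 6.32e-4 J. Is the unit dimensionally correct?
No

power has SI base units: kg * m^2 / s^3
J does NOT reduce to kg * m^2 / s^3; a valid unit for power would be e.g. W.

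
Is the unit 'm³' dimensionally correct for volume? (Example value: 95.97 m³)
Yes

volume has SI base units: m^3
m³ reduces to the same SI base units, so it is a valid unit for volume.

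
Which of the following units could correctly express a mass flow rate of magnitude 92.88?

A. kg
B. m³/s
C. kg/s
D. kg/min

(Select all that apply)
C, D

mass flow rate has SI base units: kg / s

Checking each option against kg / s:
  A. kg: ✗ does not match
  B. m³/s: ✗ does not match
  C. kg/s: ✓ matches
  D. kg/min: ✓ matches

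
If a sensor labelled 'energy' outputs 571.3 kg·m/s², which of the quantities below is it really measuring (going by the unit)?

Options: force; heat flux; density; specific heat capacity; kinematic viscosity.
force

energy should have units dimensionally equivalent to kg * m^2 / s^2 (e.g. J).
The given unit 'kg·m/s²' reduces to kg * m / s^2. Of the listed options, that is the dimensionality of force.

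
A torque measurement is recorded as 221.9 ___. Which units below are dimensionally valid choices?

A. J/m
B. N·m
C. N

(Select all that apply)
B

torque has SI base units: kg * m^2 / s^2

Checking each option against kg * m^2 / s^2:
  A. J/m: ✗ does not match
  B. N·m: ✓ matches
  C. N: ✗ does not match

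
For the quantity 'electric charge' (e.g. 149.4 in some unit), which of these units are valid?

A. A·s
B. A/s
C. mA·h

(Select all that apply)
A, C

electric charge has SI base units: A * s

Checking each option against A * s:
  A. A·s: ✓ matches
  B. A/s: ✗ does not match
  C. mA·h: ✓ matches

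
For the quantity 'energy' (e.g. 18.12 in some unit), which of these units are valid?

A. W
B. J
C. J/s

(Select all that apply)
B

energy has SI base units: kg * m^2 / s^2

Checking each option against kg * m^2 / s^2:
  A. W: ✗ does not match
  B. J: ✓ matches
  C. J/s: ✗ does not match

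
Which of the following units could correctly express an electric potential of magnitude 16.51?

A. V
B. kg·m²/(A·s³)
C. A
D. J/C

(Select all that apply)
A, B, D

electric potential has SI base units: kg * m^2 / (A * s^3)

Checking each option against kg * m^2 / (A * s^3):
  A. V: ✓ matches
  B. kg·m²/(A·s³): ✓ matches
  C. A: ✗ does not match
  D. J/C: ✓ matches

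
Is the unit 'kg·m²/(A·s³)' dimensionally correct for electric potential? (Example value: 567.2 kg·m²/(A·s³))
Yes

electric potential has SI base units: kg * m^2 / (A * s^3)
kg·m²/(A·s³) reduces to the same SI base units, so it is a valid unit for electric potential.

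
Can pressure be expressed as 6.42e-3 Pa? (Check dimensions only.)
Yes

pressure has SI base units: kg / (m * s^2)
Pa reduces to the same SI base units, so it is a valid unit for pressure.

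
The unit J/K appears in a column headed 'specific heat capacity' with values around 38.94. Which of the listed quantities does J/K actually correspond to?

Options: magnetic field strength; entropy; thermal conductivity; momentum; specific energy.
entropy

specific heat capacity should have units dimensionally equivalent to m^2 / (s^2 * K) (e.g. J/(kg·K)).
The given unit 'J/K' reduces to kg * m^2 / (s^2 * K). Of the listed options, that is the dimensionality of entropy.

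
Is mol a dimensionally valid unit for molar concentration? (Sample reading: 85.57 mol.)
No

molar concentration has SI base units: mol / m^3
mol does NOT reduce to mol / m^3; a valid unit for molar concentration would be e.g. mol/m³.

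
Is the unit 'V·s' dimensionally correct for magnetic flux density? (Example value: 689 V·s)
No

magnetic flux density has SI base units: kg / (A * s^2)
V·s does NOT reduce to kg / (A * s^2); a valid unit for magnetic flux density would be e.g. T.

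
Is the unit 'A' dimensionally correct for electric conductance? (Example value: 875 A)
No

electric conductance has SI base units: A^2 * s^3 / (kg * m^2)
A does NOT reduce to A^2 * s^3 / (kg * m^2); a valid unit for electric conductance would be e.g. S.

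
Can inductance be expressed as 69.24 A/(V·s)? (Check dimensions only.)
No

inductance has SI base units: kg * m^2 / (A^2 * s^2)
A/(V·s) does NOT reduce to kg * m^2 / (A^2 * s^2); a valid unit for inductance would be e.g. H.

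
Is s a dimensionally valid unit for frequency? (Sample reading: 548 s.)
No

frequency has SI base units: 1 / s
s does NOT reduce to 1 / s; a valid unit for frequency would be e.g. Hz.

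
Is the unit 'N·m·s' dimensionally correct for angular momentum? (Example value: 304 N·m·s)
Yes

angular momentum has SI base units: kg * m^2 / s
N·m·s reduces to the same SI base units, so it is a valid unit for angular momentum.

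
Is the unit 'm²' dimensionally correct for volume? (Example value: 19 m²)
No

volume has SI base units: m^3
m² does NOT reduce to m^3; a valid unit for volume would be e.g. m³.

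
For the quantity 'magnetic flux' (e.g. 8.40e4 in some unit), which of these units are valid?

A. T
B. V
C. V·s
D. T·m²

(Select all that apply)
C, D

magnetic flux has SI base units: kg * m^2 / (A * s^2)

Checking each option against kg * m^2 / (A * s^2):
  A. T: ✗ does not match
  B. V: ✗ does not match
  C. V·s: ✓ matches
  D. T·m²: ✓ matches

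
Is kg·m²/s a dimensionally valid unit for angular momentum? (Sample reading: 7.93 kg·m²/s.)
Yes

angular momentum has SI base units: kg * m^2 / s
kg·m²/s reduces to the same SI base units, so it is a valid unit for angular momentum.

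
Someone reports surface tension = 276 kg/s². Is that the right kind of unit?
Yes

surface tension has SI base units: kg / s^2
kg/s² reduces to the same SI base units, so it is a valid unit for surface tension.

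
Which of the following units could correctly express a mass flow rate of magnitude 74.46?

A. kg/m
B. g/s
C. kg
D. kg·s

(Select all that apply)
B

mass flow rate has SI base units: kg / s

Checking each option against kg / s:
  A. kg/m: ✗ does not match
  B. g/s: ✓ matches
  C. kg: ✗ does not match
  D. kg·s: ✗ does not match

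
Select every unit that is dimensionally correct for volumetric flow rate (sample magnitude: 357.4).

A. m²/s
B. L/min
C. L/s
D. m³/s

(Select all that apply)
B, C, D

volumetric flow rate has SI base units: m^3 / s

Checking each option against m^3 / s:
  A. m²/s: ✗ does not match
  B. L/min: ✓ matches
  C. L/s: ✓ matches
  D. m³/s: ✓ matches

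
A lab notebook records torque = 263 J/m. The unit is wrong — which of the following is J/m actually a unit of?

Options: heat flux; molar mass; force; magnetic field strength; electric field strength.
force

torque should have units dimensionally equivalent to kg * m^2 / s^2 (e.g. N·m).
The given unit 'J/m' reduces to kg * m / s^2. Of the listed options, that is the dimensionality of force.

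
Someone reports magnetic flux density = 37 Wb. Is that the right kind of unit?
No

magnetic flux density has SI base units: kg / (A * s^2)
Wb does NOT reduce to kg / (A * s^2); a valid unit for magnetic flux density would be e.g. T.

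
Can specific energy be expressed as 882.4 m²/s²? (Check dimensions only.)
Yes

specific energy has SI base units: m^2 / s^2
m²/s² reduces to the same SI base units, so it is a valid unit for specific energy.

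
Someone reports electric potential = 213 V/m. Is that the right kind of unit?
No

electric potential has SI base units: kg * m^2 / (A * s^3)
V/m does NOT reduce to kg * m^2 / (A * s^3); a valid unit for electric potential would be e.g. V.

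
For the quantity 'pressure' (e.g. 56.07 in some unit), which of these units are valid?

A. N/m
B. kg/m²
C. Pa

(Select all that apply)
C

pressure has SI base units: kg / (m * s^2)

Checking each option against kg / (m * s^2):
  A. N/m: ✗ does not match
  B. kg/m²: ✗ does not match
  C. Pa: ✓ matches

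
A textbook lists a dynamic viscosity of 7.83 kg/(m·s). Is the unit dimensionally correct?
Yes

dynamic viscosity has SI base units: kg / (m * s)
kg/(m·s) reduces to the same SI base units, so it is a valid unit for dynamic viscosity.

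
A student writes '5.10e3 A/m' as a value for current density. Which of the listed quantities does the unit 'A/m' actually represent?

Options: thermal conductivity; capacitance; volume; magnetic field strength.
magnetic field strength

current density should have units dimensionally equivalent to A / m^2 (e.g. A/m²).
The given unit 'A/m' reduces to A / m. Of the listed options, that is the dimensionality of magnetic field strength.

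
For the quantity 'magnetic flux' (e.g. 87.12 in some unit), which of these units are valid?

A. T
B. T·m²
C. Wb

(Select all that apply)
B, C

magnetic flux has SI base units: kg * m^2 / (A * s^2)

Checking each option against kg * m^2 / (A * s^2):
  A. T: ✗ does not match
  B. T·m²: ✓ matches
  C. Wb: ✓ matches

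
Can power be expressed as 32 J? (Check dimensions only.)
No

power has SI base units: kg * m^2 / s^3
J does NOT reduce to kg * m^2 / s^3; a valid unit for power would be e.g. W.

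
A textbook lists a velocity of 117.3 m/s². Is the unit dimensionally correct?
No

velocity has SI base units: m / s
m/s² does NOT reduce to m / s; a valid unit for velocity would be e.g. m/s.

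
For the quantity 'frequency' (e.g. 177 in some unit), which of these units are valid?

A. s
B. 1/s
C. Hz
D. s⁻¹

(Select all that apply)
B, C, D

frequency has SI base units: 1 / s

Checking each option against 1 / s:
  A. s: ✗ does not match
  B. 1/s: ✓ matches
  C. Hz: ✓ matches
  D. s⁻¹: ✓ matches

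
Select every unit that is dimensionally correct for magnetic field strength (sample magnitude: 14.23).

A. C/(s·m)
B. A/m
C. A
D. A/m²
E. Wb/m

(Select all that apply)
A, B

magnetic field strength has SI base units: A / m

Checking each option against A / m:
  A. C/(s·m): ✓ matches
  B. A/m: ✓ matches
  C. A: ✗ does not match
  D. A/m²: ✗ does not match
  E. Wb/m: ✗ does not match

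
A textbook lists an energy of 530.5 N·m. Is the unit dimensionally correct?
Yes

energy has SI base units: kg * m^2 / s^2
N·m reduces to the same SI base units, so it is a valid unit for energy.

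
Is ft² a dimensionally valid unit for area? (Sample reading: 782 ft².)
Yes

area has SI base units: m^2
ft² reduces to the same SI base units, so it is a valid unit for area.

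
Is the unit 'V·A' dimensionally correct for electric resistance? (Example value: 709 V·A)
No

electric resistance has SI base units: kg * m^2 / (A^2 * s^3)
V·A does NOT reduce to kg * m^2 / (A^2 * s^3); a valid unit for electric resistance would be e.g. Ω.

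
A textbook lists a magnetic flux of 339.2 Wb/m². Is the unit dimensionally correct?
No

magnetic flux has SI base units: kg * m^2 / (A * s^2)
Wb/m² does NOT reduce to kg * m^2 / (A * s^2); a valid unit for magnetic flux would be e.g. Wb.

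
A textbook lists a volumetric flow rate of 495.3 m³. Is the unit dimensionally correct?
No

volumetric flow rate has SI base units: m^3 / s
m³ does NOT reduce to m^3 / s; a valid unit for volumetric flow rate would be e.g. m³/s.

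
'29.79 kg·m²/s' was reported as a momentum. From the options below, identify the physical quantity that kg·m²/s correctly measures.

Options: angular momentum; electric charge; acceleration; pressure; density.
angular momentum

momentum should have units dimensionally equivalent to kg * m / s (e.g. kg·m/s).
The given unit 'kg·m²/s' reduces to kg * m^2 / s. Of the listed options, that is the dimensionality of angular momentum.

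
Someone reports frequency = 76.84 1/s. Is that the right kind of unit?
Yes

frequency has SI base units: 1 / s
1/s reduces to the same SI base units, so it is a valid unit for frequency.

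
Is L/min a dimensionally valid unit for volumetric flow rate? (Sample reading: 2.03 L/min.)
Yes

volumetric flow rate has SI base units: m^3 / s
L/min reduces to the same SI base units, so it is a valid unit for volumetric flow rate.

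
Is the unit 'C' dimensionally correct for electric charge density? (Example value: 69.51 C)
No

electric charge density has SI base units: A * s / m^3
C does NOT reduce to A * s / m^3; a valid unit for electric charge density would be e.g. C/m³.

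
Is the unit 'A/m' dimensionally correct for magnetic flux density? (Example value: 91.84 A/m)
No

magnetic flux density has SI base units: kg / (A * s^2)
A/m does NOT reduce to kg / (A * s^2); a valid unit for magnetic flux density would be e.g. T.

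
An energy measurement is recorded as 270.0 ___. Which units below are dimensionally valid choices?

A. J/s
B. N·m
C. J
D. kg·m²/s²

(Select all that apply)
B, C, D

energy has SI base units: kg * m^2 / s^2

Checking each option against kg * m^2 / s^2:
  A. J/s: ✗ does not match
  B. N·m: ✓ matches
  C. J: ✓ matches
  D. kg·m²/s²: ✓ matches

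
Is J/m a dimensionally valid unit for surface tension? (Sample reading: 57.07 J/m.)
No

surface tension has SI base units: kg / s^2
J/m does NOT reduce to kg / s^2; a valid unit for surface tension would be e.g. N/m.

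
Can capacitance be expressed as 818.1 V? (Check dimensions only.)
No

capacitance has SI base units: A^2 * s^4 / (kg * m^2)
V does NOT reduce to A^2 * s^4 / (kg * m^2); a valid unit for capacitance would be e.g. F.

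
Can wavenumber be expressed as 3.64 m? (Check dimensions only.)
No

wavenumber has SI base units: 1 / m
m does NOT reduce to 1 / m; a valid unit for wavenumber would be e.g. 1/m.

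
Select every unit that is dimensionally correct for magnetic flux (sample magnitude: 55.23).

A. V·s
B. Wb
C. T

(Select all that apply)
A, B

magnetic flux has SI base units: kg * m^2 / (A * s^2)

Checking each option against kg * m^2 / (A * s^2):
  A. V·s: ✓ matches
  B. Wb: ✓ matches
  C. T: ✗ does not match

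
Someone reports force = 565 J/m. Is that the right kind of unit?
Yes

force has SI base units: kg * m / s^2
J/m reduces to the same SI base units, so it is a valid unit for force.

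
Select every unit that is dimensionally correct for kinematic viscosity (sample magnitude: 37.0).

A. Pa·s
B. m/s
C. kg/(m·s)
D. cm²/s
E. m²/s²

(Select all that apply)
D

kinematic viscosity has SI base units: m^2 / s

Checking each option against m^2 / s:
  A. Pa·s: ✗ does not match
  B. m/s: ✗ does not match
  C. kg/(m·s): ✗ does not match
  D. cm²/s: ✓ matches
  E. m²/s²: ✗ does not match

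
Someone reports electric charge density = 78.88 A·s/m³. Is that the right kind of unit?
Yes

electric charge density has SI base units: A * s / m^3
A·s/m³ reduces to the same SI base units, so it is a valid unit for electric charge density.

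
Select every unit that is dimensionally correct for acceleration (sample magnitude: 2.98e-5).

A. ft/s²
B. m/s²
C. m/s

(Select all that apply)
A, B

acceleration has SI base units: m / s^2

Checking each option against m / s^2:
  A. ft/s²: ✓ matches
  B. m/s²: ✓ matches
  C. m/s: ✗ does not match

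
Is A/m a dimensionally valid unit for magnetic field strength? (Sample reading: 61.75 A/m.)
Yes

magnetic field strength has SI base units: A / m
A/m reduces to the same SI base units, so it is a valid unit for magnetic field strength.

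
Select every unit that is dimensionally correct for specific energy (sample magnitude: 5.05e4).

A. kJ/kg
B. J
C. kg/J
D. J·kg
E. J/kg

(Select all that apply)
A, E

specific energy has SI base units: m^2 / s^2

Checking each option against m^2 / s^2:
  A. kJ/kg: ✓ matches
  B. J: ✗ does not match
  C. kg/J: ✗ does not match
  D. J·kg: ✗ does not match
  E. J/kg: ✓ matches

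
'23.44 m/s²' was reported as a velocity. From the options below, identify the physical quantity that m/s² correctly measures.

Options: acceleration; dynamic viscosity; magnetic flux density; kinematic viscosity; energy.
acceleration

velocity should have units dimensionally equivalent to m / s (e.g. m/s).
The given unit 'm/s²' reduces to m / s^2. Of the listed options, that is the dimensionality of acceleration.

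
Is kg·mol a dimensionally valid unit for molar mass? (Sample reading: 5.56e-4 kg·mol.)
No

molar mass has SI base units: kg / mol
kg·mol does NOT reduce to kg / mol; a valid unit for molar mass would be e.g. kg/mol.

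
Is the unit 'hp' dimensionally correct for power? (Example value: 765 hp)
Yes

power has SI base units: kg * m^2 / s^3
hp reduces to the same SI base units, so it is a valid unit for power.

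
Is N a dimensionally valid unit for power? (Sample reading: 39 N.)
No

power has SI base units: kg * m^2 / s^3
N does NOT reduce to kg * m^2 / s^3; a valid unit for power would be e.g. W.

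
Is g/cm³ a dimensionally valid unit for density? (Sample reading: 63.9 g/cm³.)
Yes

density has SI base units: kg / m^3
g/cm³ reduces to the same SI base units, so it is a valid unit for density.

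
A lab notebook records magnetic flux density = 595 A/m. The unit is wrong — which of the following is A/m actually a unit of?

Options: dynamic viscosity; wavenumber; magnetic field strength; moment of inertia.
magnetic field strength

magnetic flux density should have units dimensionally equivalent to kg / (A * s^2) (e.g. T).
The given unit 'A/m' reduces to A / m. Of the listed options, that is the dimensionality of magnetic field strength.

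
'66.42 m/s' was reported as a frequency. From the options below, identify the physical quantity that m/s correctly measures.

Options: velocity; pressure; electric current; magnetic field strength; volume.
velocity

frequency should have units dimensionally equivalent to 1 / s (e.g. Hz).
The given unit 'm/s' reduces to m / s. Of the listed options, that is the dimensionality of velocity.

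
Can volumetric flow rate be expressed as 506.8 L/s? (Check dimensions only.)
Yes

volumetric flow rate has SI base units: m^3 / s
L/s reduces to the same SI base units, so it is a valid unit for volumetric flow rate.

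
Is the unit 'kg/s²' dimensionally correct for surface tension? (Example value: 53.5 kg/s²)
Yes

surface tension has SI base units: kg / s^2
kg/s² reduces to the same SI base units, so it is a valid unit for surface tension.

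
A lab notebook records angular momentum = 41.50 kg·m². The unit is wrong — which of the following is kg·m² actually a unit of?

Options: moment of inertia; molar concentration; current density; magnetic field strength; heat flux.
moment of inertia

angular momentum should have units dimensionally equivalent to kg * m^2 / s (e.g. kg·m²/s).
The given unit 'kg·m²' reduces to kg * m^2. Of the listed options, that is the dimensionality of moment of inertia.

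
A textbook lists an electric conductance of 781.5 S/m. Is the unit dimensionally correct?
No

electric conductance has SI base units: A^2 * s^3 / (kg * m^2)
S/m does NOT reduce to A^2 * s^3 / (kg * m^2); a valid unit for electric conductance would be e.g. S.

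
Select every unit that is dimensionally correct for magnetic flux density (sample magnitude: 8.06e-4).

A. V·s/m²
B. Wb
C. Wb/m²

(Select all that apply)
A, C

magnetic flux density has SI base units: kg / (A * s^2)

Checking each option against kg / (A * s^2):
  A. V·s/m²: ✓ matches
  B. Wb: ✗ does not match
  C. Wb/m²: ✓ matches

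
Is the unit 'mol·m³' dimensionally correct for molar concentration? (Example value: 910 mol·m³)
No

molar concentration has SI base units: mol / m^3
mol·m³ does NOT reduce to mol / m^3; a valid unit for molar concentration would be e.g. mol/m³.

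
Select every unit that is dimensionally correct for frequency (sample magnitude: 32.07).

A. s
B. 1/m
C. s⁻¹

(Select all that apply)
C

frequency has SI base units: 1 / s

Checking each option against 1 / s:
  A. s: ✗ does not match
  B. 1/m: ✗ does not match
  C. s⁻¹: ✓ matches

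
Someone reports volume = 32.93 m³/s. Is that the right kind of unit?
No

volume has SI base units: m^3
m³/s does NOT reduce to m^3; a valid unit for volume would be e.g. m³.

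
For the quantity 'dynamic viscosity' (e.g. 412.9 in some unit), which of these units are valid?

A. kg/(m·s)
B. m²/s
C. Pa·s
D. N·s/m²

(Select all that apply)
A, C, D

dynamic viscosity has SI base units: kg / (m * s)

Checking each option against kg / (m * s):
  A. kg/(m·s): ✓ matches
  B. m²/s: ✗ does not match
  C. Pa·s: ✓ matches
  D. N·s/m²: ✓ matches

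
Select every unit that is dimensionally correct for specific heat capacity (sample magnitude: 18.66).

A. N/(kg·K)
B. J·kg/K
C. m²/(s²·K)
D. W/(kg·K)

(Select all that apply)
C

specific heat capacity has SI base units: m^2 / (s^2 * K)

Checking each option against m^2 / (s^2 * K):
  A. N/(kg·K): ✗ does not match
  B. J·kg/K: ✗ does not match
  C. m²/(s²·K): ✓ matches
  D. W/(kg·K): ✗ does not match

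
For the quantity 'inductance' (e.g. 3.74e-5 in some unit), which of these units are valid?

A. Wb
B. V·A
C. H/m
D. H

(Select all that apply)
D

inductance has SI base units: kg * m^2 / (A^2 * s^2)

Checking each option against kg * m^2 / (A^2 * s^2):
  A. Wb: ✗ does not match
  B. V·A: ✗ does not match
  C. H/m: ✗ does not match
  D. H: ✓ matches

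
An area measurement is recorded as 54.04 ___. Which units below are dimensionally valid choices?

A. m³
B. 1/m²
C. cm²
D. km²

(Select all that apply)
C, D

area has SI base units: m^2

Checking each option against m^2:
  A. m³: ✗ does not match
  B. 1/m²: ✗ does not match
  C. cm²: ✓ matches
  D. km²: ✓ matches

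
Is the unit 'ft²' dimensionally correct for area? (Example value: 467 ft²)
Yes

area has SI base units: m^2
ft² reduces to the same SI base units, so it is a valid unit for area.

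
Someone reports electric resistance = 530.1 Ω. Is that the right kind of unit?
Yes

electric resistance has SI base units: kg * m^2 / (A^2 * s^3)
Ω reduces to the same SI base units, so it is a valid unit for electric resistance.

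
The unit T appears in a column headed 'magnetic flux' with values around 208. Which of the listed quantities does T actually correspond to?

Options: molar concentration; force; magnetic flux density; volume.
magnetic flux density

magnetic flux should have units dimensionally equivalent to kg * m^2 / (A * s^2) (e.g. Wb).
The given unit 'T' reduces to kg / (A * s^2). Of the listed options, that is the dimensionality of magnetic flux density.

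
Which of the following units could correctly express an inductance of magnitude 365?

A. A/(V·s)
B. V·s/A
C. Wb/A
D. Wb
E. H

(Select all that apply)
B, C, E

inductance has SI base units: kg * m^2 / (A^2 * s^2)

Checking each option against kg * m^2 / (A^2 * s^2):
  A. A/(V·s): ✗ does not match
  B. V·s/A: ✓ matches
  C. Wb/A: ✓ matches
  D. Wb: ✗ does not match
  E. H: ✓ matches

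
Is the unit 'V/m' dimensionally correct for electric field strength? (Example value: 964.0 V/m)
Yes

electric field strength has SI base units: kg * m / (A * s^3)
V/m reduces to the same SI base units, so it is a valid unit for electric field strength.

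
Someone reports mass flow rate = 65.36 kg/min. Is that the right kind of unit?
Yes

mass flow rate has SI base units: kg / s
kg/min reduces to the same SI base units, so it is a valid unit for mass flow rate.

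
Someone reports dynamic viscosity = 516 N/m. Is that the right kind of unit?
No

dynamic viscosity has SI base units: kg / (m * s)
N/m does NOT reduce to kg / (m * s); a valid unit for dynamic viscosity would be e.g. Pa·s.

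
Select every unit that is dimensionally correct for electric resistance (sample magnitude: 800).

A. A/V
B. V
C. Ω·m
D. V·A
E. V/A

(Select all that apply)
E

electric resistance has SI base units: kg * m^2 / (A^2 * s^3)

Checking each option against kg * m^2 / (A^2 * s^3):
  A. A/V: ✗ does not match
  B. V: ✗ does not match
  C. Ω·m: ✗ does not match
  D. V·A: ✗ does not match
  E. V/A: ✓ matches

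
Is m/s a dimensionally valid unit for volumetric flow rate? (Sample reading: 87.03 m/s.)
No

volumetric flow rate has SI base units: m^3 / s
m/s does NOT reduce to m^3 / s; a valid unit for volumetric flow rate would be e.g. m³/s.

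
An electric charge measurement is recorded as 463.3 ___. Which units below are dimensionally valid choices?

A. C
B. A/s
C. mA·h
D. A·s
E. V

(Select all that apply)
A, C, D

electric charge has SI base units: A * s

Checking each option against A * s:
  A. C: ✓ matches
  B. A/s: ✗ does not match
  C. mA·h: ✓ matches
  D. A·s: ✓ matches
  E. V: ✗ does not match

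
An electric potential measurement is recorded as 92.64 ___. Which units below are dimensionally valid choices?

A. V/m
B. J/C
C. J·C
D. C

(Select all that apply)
B

electric potential has SI base units: kg * m^2 / (A * s^3)

Checking each option against kg * m^2 / (A * s^3):
  A. V/m: ✗ does not match
  B. J/C: ✓ matches
  C. J·C: ✗ does not match
  D. C: ✗ does not match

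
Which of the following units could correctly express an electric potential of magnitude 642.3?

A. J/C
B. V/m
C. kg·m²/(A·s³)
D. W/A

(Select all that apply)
A, C, D

electric potential has SI base units: kg * m^2 / (A * s^3)

Checking each option against kg * m^2 / (A * s^3):
  A. J/C: ✓ matches
  B. V/m: ✗ does not match
  C. kg·m²/(A·s³): ✓ matches
  D. W/A: ✓ matches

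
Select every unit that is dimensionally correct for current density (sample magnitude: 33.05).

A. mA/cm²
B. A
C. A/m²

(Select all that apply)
A, C

current density has SI base units: A / m^2

Checking each option against A / m^2:
  A. mA/cm²: ✓ matches
  B. A: ✗ does not match
  C. A/m²: ✓ matches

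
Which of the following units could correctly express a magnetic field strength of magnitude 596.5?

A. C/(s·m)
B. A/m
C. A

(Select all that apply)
A, B

magnetic field strength has SI base units: A / m

Checking each option against A / m:
  A. C/(s·m): ✓ matches
  B. A/m: ✓ matches
  C. A: ✗ does not match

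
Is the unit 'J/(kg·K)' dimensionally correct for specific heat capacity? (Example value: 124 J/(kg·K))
Yes

specific heat capacity has SI base units: m^2 / (s^2 * K)
J/(kg·K) reduces to the same SI base units, so it is a valid unit for specific heat capacity.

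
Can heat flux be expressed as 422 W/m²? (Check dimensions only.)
Yes

heat flux has SI base units: kg / s^3
W/m² reduces to the same SI base units, so it is a valid unit for heat flux.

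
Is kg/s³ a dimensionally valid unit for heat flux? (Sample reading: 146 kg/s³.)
Yes

heat flux has SI base units: kg / s^3
kg/s³ reduces to the same SI base units, so it is a valid unit for heat flux.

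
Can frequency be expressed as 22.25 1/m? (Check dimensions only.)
No

frequency has SI base units: 1 / s
1/m does NOT reduce to 1 / s; a valid unit for frequency would be e.g. Hz.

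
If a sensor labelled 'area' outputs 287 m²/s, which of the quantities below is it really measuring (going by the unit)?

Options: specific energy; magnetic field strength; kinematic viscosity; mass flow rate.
kinematic viscosity

area should have units dimensionally equivalent to m^2 (e.g. m²).
The given unit 'm²/s' reduces to m^2 / s. Of the listed options, that is the dimensionality of kinematic viscosity.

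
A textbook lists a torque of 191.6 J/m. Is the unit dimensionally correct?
No

torque has SI base units: kg * m^2 / s^2
J/m does NOT reduce to kg * m^2 / s^2; a valid unit for torque would be e.g. N·m.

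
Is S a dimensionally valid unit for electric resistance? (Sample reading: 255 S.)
No

electric resistance has SI base units: kg * m^2 / (A^2 * s^3)
S does NOT reduce to kg * m^2 / (A^2 * s^3); a valid unit for electric resistance would be e.g. Ω.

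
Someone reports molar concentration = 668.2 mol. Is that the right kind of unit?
No

molar concentration has SI base units: mol / m^3
mol does NOT reduce to mol / m^3; a valid unit for molar concentration would be e.g. mol/m³.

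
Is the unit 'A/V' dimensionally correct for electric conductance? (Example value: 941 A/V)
Yes

electric conductance has SI base units: A^2 * s^3 / (kg * m^2)
A/V reduces to the same SI base units, so it is a valid unit for electric conductance.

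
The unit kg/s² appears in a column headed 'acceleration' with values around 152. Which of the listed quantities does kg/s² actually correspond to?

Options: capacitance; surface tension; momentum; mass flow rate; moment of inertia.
surface tension

acceleration should have units dimensionally equivalent to m / s^2 (e.g. m/s²).
The given unit 'kg/s²' reduces to kg / s^2. Of the listed options, that is the dimensionality of surface tension.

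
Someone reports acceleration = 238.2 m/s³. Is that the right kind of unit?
No

acceleration has SI base units: m / s^2
m/s³ does NOT reduce to m / s^2; a valid unit for acceleration would be e.g. m/s².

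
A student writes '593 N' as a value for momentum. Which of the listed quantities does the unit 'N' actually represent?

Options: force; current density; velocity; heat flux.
force

momentum should have units dimensionally equivalent to kg * m / s (e.g. kg·m/s).
The given unit 'N' reduces to kg * m / s^2. Of the listed options, that is the dimensionality of force.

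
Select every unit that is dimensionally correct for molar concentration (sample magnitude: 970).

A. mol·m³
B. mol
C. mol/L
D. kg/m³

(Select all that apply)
C

molar concentration has SI base units: mol / m^3

Checking each option against mol / m^3:
  A. mol·m³: ✗ does not match
  B. mol: ✗ does not match
  C. mol/L: ✓ matches
  D. kg/m³: ✗ does not match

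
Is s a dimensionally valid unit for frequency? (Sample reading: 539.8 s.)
No

frequency has SI base units: 1 / s
s does NOT reduce to 1 / s; a valid unit for frequency would be e.g. Hz.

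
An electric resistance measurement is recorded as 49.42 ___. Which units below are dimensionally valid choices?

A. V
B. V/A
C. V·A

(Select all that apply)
B

electric resistance has SI base units: kg * m^2 / (A^2 * s^3)

Checking each option against kg * m^2 / (A^2 * s^3):
  A. V: ✗ does not match
  B. V/A: ✓ matches
  C. V·A: ✗ does not match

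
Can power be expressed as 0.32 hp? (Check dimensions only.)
Yes

power has SI base units: kg * m^2 / s^3
hp reduces to the same SI base units, so it is a valid unit for power.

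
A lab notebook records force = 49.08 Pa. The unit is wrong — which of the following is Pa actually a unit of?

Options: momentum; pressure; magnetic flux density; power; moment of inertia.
pressure

force should have units dimensionally equivalent to kg * m / s^2 (e.g. N).
The given unit 'Pa' reduces to kg / (m * s^2). Of the listed options, that is the dimensionality of pressure.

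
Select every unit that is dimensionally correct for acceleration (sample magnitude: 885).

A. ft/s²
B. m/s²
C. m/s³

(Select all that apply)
A, B

acceleration has SI base units: m / s^2

Checking each option against m / s^2:
  A. ft/s²: ✓ matches
  B. m/s²: ✓ matches
  C. m/s³: ✗ does not match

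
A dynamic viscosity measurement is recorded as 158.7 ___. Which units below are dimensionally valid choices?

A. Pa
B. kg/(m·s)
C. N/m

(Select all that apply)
B

dynamic viscosity has SI base units: kg / (m * s)

Checking each option against kg / (m * s):
  A. Pa: ✗ does not match
  B. kg/(m·s): ✓ matches
  C. N/m: ✗ does not match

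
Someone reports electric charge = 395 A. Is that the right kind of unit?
No

electric charge has SI base units: A * s
A does NOT reduce to A * s; a valid unit for electric charge would be e.g. C.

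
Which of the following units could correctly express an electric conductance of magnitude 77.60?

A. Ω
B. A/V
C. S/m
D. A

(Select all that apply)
B

electric conductance has SI base units: A^2 * s^3 / (kg * m^2)

Checking each option against A^2 * s^3 / (kg * m^2):
  A. Ω: ✗ does not match
  B. A/V: ✓ matches
  C. S/m: ✗ does not match
  D. A: ✗ does not match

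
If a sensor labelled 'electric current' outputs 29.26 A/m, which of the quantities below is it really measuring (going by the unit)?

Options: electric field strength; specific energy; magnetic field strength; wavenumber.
magnetic field strength

electric current should have units dimensionally equivalent to A (e.g. A).
The given unit 'A/m' reduces to A / m. Of the listed options, that is the dimensionality of magnetic field strength.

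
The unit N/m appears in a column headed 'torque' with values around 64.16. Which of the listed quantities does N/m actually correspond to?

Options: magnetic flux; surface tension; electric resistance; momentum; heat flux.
surface tension

torque should have units dimensionally equivalent to kg * m^2 / s^2 (e.g. N·m).
The given unit 'N/m' reduces to kg / s^2. Of the listed options, that is the dimensionality of surface tension.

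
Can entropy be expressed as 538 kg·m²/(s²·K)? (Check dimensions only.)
Yes

entropy has SI base units: kg * m^2 / (s^2 * K)
kg·m²/(s²·K) reduces to the same SI base units, so it is a valid unit for entropy.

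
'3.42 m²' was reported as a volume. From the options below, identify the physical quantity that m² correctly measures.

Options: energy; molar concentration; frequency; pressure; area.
area

volume should have units dimensionally equivalent to m^3 (e.g. m³).
The given unit 'm²' reduces to m^2. Of the listed options, that is the dimensionality of area.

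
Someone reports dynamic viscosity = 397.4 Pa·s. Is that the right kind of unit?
Yes

dynamic viscosity has SI base units: kg / (m * s)
Pa·s reduces to the same SI base units, so it is a valid unit for dynamic viscosity.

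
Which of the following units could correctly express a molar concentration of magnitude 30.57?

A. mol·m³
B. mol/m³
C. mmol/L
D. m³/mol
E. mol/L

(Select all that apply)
B, C, E

molar concentration has SI base units: mol / m^3

Checking each option against mol / m^3:
  A. mol·m³: ✗ does not match
  B. mol/m³: ✓ matches
  C. mmol/L: ✓ matches
  D. m³/mol: ✗ does not match
  E. mol/L: ✓ matches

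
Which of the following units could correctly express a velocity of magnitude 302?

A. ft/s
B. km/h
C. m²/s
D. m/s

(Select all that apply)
A, B, D

velocity has SI base units: m / s

Checking each option against m / s:
  A. ft/s: ✓ matches
  B. km/h: ✓ matches
  C. m²/s: ✗ does not match
  D. m/s: ✓ matches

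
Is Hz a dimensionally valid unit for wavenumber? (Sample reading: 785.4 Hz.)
No

wavenumber has SI base units: 1 / m
Hz does NOT reduce to 1 / m; a valid unit for wavenumber would be e.g. 1/m.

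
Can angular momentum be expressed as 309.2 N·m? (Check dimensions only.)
No

angular momentum has SI base units: kg * m^2 / s
N·m does NOT reduce to kg * m^2 / s; a valid unit for angular momentum would be e.g. kg·m²/s.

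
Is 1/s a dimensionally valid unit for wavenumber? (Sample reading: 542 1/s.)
No

wavenumber has SI base units: 1 / m
1/s does NOT reduce to 1 / m; a valid unit for wavenumber would be e.g. 1/m.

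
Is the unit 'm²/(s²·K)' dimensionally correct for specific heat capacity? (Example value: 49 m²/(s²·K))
Yes

specific heat capacity has SI base units: m^2 / (s^2 * K)
m²/(s²·K) reduces to the same SI base units, so it is a valid unit for specific heat capacity.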